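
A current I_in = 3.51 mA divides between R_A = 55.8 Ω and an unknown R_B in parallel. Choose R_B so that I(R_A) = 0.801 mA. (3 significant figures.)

R_B ≈ 16.5 Ω

Two-branch current divider: I_A = I_in · R_B/(R_A + R_B).
0.801/3.51 = R_B/(R_A + R_B) → R_B = R_A · (0.2282)/(1 − 0.2282) = 55.8 × 0.2957 = 16.50 Ω.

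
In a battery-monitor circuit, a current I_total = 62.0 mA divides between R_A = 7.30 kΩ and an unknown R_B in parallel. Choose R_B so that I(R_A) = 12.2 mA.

In a two-way split, I_A/I_total = R_B/(R_A + R_B).
With f = 0.1968, R_B = R_A · f/(1−f) = 7.30 × 0.2450 = 1.788 kΩ.

R_B ≈ 1.79 kΩ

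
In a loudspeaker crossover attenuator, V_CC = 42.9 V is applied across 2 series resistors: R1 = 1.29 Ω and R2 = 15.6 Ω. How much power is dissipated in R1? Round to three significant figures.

P ≈ 8.32 W

Series current I = V_CC/ΣR = 42.9/16.89 = 2.540 A.
P = I²R = 6.451 × 1.29 = 8.322 W.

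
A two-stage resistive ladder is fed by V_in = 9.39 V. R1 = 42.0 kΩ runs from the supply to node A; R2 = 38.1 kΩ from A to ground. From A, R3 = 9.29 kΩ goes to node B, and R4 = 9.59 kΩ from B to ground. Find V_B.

V_B ≈ 1.10 V

Node A sees R2 in parallel with the series input of stage 2, R3 + R4 = 18.88 kΩ.
Effective lower resistance at A: R2 ‖ 18.88 = 12.62 kΩ.
First divider: V_A = V_in · 12.62/(42.0 + 12.62) = 2.170 V.
V_B = V_A × 0.5079 = 1.102 V.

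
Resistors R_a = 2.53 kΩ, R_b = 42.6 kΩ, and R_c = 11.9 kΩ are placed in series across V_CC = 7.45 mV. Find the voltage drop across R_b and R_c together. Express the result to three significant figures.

V ≈ 7.12 mV

Total series resistance ΣR = 2.53 + 42.6 + 11.9 = 57.03 kΩ.
R_{R_b..R_c} = 42.6 + 11.9 = 54.50 kΩ.
Voltage divider: V = V_CC · (54.50 / 57.03) = 7.45 × 0.9556 = 7.119 mV.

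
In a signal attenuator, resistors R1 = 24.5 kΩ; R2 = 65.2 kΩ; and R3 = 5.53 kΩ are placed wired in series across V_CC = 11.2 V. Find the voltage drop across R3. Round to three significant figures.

V ≈ 0.650 V

Series total: ΣR = 24.5 + 65.2 + 5.53 = 95.23 kΩ.
By the voltage-divider rule, V = 11.2 × 5.530/95.23 = 0.6504 V.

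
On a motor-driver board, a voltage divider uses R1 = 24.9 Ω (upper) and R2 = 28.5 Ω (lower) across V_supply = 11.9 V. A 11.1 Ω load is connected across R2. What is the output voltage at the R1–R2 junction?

V_out ≈ 2.89 V

First combine the lower leg with the load: R2 ‖ R_L = 7.989 Ω.
Then V_out = V_supply · R2'/(R1 + R2') = 11.9 × 7.989/32.89 = 2.891 V.
(Unloaded it would be 6.35 V; the load pulls it down.)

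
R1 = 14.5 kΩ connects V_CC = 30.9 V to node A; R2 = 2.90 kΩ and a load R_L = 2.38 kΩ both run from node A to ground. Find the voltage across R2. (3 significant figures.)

The load sits in parallel with R2, giving an effective lower resistance R2' = R2·R_L/(R2+R_L) = 1.307 kΩ.
Voltage divider with the loaded lower leg: V_out = 30.9 × 1.307/(14.5 + 1.307) = 30.9 × 0.08270 = 2.555 V.

V_out ≈ 2.56 V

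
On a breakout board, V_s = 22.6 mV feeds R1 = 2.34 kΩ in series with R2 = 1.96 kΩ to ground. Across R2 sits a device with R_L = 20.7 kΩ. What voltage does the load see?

V_out ≈ 9.80 mV

R2 ‖ R_L = (1.96 × 20.7)/(1.96 + 20.7) = 1.790 kΩ.
Voltage divider with the loaded lower leg: V_out = 22.6 × 1.790/(2.34 + 1.790) = 22.6 × 0.4335 = 9.797 mV.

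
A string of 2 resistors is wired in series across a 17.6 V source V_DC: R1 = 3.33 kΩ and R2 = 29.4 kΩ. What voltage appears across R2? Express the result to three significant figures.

V ≈ 15.8 V

Series total: ΣR = 3.33 + 29.4 = 32.73 kΩ.
V = V_DC · R/ΣR = 17.6 × 0.8983 = 15.81 V.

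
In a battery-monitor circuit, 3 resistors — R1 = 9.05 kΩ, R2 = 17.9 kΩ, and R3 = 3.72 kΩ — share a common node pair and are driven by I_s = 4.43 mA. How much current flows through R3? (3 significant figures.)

I ≈ 2.74 mA

ΣG = 1/9.05 + 1/17.9 + 1/3.72 = 0.4352.
R3 takes the fraction G_k/ΣG = 0.2688/0.4352 = 0.6177, so I = 4.43 × 0.6177 = 2.736 mA.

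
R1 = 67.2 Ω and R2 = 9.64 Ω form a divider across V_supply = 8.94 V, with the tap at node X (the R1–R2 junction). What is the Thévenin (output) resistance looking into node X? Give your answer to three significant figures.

Zeroing V_supply shorts the top of R1 to ground, so R_th = R1 ‖ R2 = 8.431 Ω.

R_th ≈ 8.43 Ω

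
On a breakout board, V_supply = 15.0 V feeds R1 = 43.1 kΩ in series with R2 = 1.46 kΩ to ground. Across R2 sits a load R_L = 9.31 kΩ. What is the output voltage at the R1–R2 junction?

First combine the lower leg with the load: R2 ‖ R_L = 1.262 kΩ.
Voltage divider with the loaded lower leg: V_out = 15.0 × 1.262/(43.1 + 1.262) = 15.0 × 0.02845 = 0.4267 V.
(Unloaded it would be 0.491 V; the load pulls it down.)

V_out ≈ 0.427 V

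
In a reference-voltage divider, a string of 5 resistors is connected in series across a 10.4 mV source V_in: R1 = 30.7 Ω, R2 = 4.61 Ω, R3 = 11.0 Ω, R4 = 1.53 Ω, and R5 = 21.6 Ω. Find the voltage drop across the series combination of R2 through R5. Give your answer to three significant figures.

V ≈ 5.80 mV

Series total: ΣR = 30.7 + 4.61 + 11.0 + 1.53 + 21.6 = 69.44 Ω.
R_{R2..R5} = 4.61 + 11.0 + 1.53 + 21.6 = 38.74 Ω.
V = V_in · R/ΣR = 10.4 × 0.5579 = 5.802 mV.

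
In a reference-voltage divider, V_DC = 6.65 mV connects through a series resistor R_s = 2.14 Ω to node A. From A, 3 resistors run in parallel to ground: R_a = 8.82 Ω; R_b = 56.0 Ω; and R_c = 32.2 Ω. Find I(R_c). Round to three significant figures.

I ≈ 0.153 mA

Equivalent of the parallel group: R_p = 6.162 Ω.
V_A = 6.65 × 6.162/8.302 = 4.936 mV.
Branch current I = V_A/R_c = 4.936/32.2 = 0.1533 mA.
(Check via current divider: I_total = 0.8010 mA; share G_k/ΣG = 0.1914 → same result.)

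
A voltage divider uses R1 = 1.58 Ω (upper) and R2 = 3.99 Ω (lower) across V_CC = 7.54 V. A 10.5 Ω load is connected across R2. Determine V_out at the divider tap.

V_out ≈ 4.88 V

First combine the lower leg with the load: R2 ‖ R_L = 2.891 Ω.
Voltage divider with the loaded lower leg: V_out = 7.54 × 2.891/(1.58 + 2.891) = 7.54 × 0.6466 = 4.876 V.
(Unloaded it would be 5.40 V; the load pulls it down.)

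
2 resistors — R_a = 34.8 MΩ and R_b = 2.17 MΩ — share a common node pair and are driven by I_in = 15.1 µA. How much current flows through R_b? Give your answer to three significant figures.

With just two branches, the current splits inversely with resistance.
I(R_b) = 15.1 × 34.8/(34.8 + 2.17) = 15.1 × 0.9413 = 14.21 µA.

I ≈ 14.2 µA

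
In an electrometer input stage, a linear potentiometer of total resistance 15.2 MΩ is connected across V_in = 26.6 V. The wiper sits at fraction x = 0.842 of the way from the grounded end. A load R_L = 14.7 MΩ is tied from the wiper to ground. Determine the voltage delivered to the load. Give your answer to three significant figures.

Lower segment x·R_p = 12.80 MΩ; upper segment (1−x)·R_p = 2.402 MΩ.
Lower segment in parallel with the load: 12.80 ‖ 14.7 = 6.842 MΩ.
V_out = 26.6 × 6.842/(2.402 + 6.842) = 19.69 V.

V_out ≈ 19.7 V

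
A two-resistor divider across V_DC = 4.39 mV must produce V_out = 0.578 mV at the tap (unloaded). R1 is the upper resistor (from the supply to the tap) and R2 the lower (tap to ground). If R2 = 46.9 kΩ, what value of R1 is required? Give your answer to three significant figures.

R1 ≈ 309 kΩ

V_out/V_DC = R2/(R1+R2) = 0.1317.
Rearranging, R1 = R2·(1−k)/k = 46.9 × 6.595 = 309.3 kΩ.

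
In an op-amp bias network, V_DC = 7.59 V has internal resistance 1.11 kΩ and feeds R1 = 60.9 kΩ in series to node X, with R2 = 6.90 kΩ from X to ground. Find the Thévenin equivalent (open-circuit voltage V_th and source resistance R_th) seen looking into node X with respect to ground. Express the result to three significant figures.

V_th ≈ 0.760 V, R_th ≈ 6.21 kΩ

R1' = 1.11 + 60.9 = 62.01 kΩ (source resistance + R1).
V_th is the unloaded tap voltage: V_DC · R2/(R1'+R2) = 7.59 × 0.1001 = 0.7600 V.
Looking into X with the source shorted: R_th = R1'·R2/(R1'+R2) = 62.01 × 6.90/68.91 = 6.209 kΩ.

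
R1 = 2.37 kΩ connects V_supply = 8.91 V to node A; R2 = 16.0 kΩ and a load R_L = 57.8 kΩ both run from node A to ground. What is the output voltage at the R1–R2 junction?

V_out ≈ 7.49 V

First combine the lower leg with the load: R2 ‖ R_L = 12.53 kΩ.
Now apply the divider: V_out = 8.91 × 0.8410 = 7.493 V.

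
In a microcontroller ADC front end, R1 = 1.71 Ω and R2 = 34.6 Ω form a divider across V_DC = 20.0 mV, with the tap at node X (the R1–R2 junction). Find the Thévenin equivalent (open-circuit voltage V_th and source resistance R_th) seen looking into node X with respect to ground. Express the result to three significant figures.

V_th is the unloaded tap voltage: V_DC · R2/(R1+R2) = 20.0 × 0.9529 = 19.06 mV.
Looking into X with the source shorted: R_th = R1·R2/(R1+R2) = 1.710 × 34.6/36.31 = 1.629 Ω.

V_th ≈ 19.1 mV, R_th ≈ 1.63 Ω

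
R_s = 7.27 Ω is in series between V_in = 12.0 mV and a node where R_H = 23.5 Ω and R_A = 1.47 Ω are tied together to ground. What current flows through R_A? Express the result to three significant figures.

I ≈ 1.31 mA

Parallel bank: R_p = 1/(1/23.5 + 1/1.47) = 1.383 Ω.
V_A = 12.0 × 1.383/8.653 = 1.918 mV.
Branch current I = V_A/R_A = 1.918/1.47 = 1.305 mA.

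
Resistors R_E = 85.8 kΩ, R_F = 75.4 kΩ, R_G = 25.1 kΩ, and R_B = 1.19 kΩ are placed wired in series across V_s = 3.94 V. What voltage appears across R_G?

Total series resistance ΣR = 85.8 + 75.4 + 25.1 + 1.19 = 187.5 kΩ.
V = V_s · R/ΣR = 3.94 × 0.1339 = 0.5275 V.

V ≈ 0.527 V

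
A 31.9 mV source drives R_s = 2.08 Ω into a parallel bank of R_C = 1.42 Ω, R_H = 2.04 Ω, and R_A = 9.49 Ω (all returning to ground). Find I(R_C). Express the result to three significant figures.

Combine the parallel branches: R_p = (1/1.42 + 1/2.04 + 1/9.49)⁻¹ = 0.7694 Ω.
V_A by voltage divider: V_A = 31.9 × 0.7694/(2.08 + 0.7694) = 8.613 mV.
Branch current I = V_A/R_C = 8.613/1.42 = 6.066 mA.
(Check via current divider: I_total = 11.20 mA; share G_k/ΣG = 0.5418 → same result.)

I ≈ 6.07 mA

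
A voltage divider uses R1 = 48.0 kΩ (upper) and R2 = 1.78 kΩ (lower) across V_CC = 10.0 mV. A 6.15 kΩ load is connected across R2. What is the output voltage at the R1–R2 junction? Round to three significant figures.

V_out ≈ 0.280 mV

R2 ‖ R_L = (1.78 × 6.15)/(1.78 + 6.15) = 1.380 kΩ.
Now apply the divider: V_out = 10.0 × 0.02796 = 0.2796 mV.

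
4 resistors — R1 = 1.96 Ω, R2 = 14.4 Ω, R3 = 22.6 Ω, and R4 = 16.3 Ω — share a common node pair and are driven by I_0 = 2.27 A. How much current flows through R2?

I ≈ 0.230 A

ΣG = 1/1.96 + 1/14.4 + 1/22.6 + 1/16.3 = 0.6852.
Current divider: I(R2) = I_0 · G_k/ΣG = 2.27 × (0.06944/0.6852) = 2.27 × 0.1013 = 0.2300 A.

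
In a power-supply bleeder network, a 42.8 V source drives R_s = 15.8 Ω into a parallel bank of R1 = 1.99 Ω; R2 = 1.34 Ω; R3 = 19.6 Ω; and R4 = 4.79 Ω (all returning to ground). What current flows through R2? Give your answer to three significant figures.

Combine the parallel branches: R_p = (1/1.99 + 1/1.34 + 1/19.6 + 1/4.79)⁻¹ = 0.6629 Ω.
V_A by voltage divider: V_A = 42.8 × 0.6629/(15.8 + 0.6629) = 1.723 V.
I(R2) = V_A / R2 = 1.723/1.34 = 1.286 A.

I ≈ 1.29 A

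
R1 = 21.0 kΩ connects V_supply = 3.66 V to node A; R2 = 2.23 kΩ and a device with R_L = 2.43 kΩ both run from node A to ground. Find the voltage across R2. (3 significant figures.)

V_out ≈ 0.192 V

R2 ‖ R_L = (2.23 × 2.43)/(2.23 + 2.43) = 1.163 kΩ.
Then V_out = V_supply · R2'/(R1 + R2') = 3.66 × 1.163/22.16 = 0.1920 V.
(Unloaded it would be 0.351 V; the load pulls it down.)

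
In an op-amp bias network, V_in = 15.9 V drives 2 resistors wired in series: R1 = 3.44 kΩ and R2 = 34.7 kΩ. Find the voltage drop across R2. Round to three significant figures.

V ≈ 14.5 V

ΣR = 3.44 + 34.7 = 38.14 kΩ.
V = V_in · R/ΣR = 15.9 × 0.9098 = 14.47 V.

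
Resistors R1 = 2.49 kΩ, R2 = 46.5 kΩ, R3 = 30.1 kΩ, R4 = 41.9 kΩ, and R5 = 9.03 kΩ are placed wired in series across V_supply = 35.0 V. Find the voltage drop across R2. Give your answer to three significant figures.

V ≈ 12.5 V

ΣR = 2.49 + 46.5 + 30.1 + 41.9 + 9.03 = 130.0 kΩ.
Voltage divider: V = V_supply · (46.50 / 130.0) = 35.0 × 0.3576 = 12.52 V.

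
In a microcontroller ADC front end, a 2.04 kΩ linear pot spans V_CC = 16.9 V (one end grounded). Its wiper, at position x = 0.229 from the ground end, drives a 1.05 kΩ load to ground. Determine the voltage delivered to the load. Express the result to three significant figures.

The pot divides into 1.573 kΩ above the wiper and 0.4672 kΩ below.
R_L loads the lower segment: effective lower R = 0.3233 kΩ.
V_out = 16.9 × 0.3233/(1.573 + 0.3233) = 2.882 V.

V_out ≈ 2.88 V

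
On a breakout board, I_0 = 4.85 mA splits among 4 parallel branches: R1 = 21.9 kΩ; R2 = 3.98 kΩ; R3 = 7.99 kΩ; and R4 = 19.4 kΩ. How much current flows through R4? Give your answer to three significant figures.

Total conductance ΣG = 1/21.9 + 1/3.98 + 1/7.99 + 1/19.4 = 0.4736 (units of 1/kΩ).
Current divider: I(R4) = I_0 · G_k/ΣG = 4.85 × (0.05155/0.4736) = 4.85 × 0.1088 = 0.5278 mA.

I ≈ 0.528 mA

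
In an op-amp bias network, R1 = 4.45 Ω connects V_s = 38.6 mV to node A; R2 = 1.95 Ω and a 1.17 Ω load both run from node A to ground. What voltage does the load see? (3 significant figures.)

First combine the lower leg with the load: R2 ‖ R_L = 0.7312 Ω.
Then V_out = V_s · R2'/(R1 + R2') = 38.6 × 0.7312/5.181 = 5.448 mV.
(Unloaded it would be 11.8 mV; the load pulls it down.)

V_out ≈ 5.45 mV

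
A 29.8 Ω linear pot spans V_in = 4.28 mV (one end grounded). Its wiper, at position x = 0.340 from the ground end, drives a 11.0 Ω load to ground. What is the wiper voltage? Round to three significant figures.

V_out ≈ 0.905 mV

Split the track: R_lower = x·R_p = 10.13 Ω, R_upper = (1−x)·R_p = 19.67 Ω.
Lower segment in parallel with the load: 10.13 ‖ 11.0 = 5.274 Ω.
Loaded-divider output: V_out = 4.28 × 0.2115 = 0.9050 mV.
(Unloaded: V_out = x·V_in = 1.46 mV.)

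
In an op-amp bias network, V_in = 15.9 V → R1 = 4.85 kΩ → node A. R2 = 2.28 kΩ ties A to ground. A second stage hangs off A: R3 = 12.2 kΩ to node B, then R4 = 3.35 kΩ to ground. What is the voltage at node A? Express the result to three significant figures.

V_A ≈ 4.62 V

The second stage (R3 + R4 = 15.55 kΩ) loads node A in parallel with R2.
R2 ‖ (R3+R4) = 1.988 kΩ.
First divider: V_A = V_in · 1.988/(4.85 + 1.988) = 4.623 V.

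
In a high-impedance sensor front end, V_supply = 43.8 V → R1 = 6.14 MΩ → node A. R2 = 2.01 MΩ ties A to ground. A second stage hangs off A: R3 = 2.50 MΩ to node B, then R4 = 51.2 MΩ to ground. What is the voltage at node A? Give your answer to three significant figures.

V_A ≈ 10.5 V

Node A sees R2 in parallel with the series input of stage 2, R3 + R4 = 53.70 MΩ.
R2 ‖ (R3+R4) = 1.937 MΩ.
V_A = 43.8 × 1.937/(6.14 + 1.937) = 10.51 V.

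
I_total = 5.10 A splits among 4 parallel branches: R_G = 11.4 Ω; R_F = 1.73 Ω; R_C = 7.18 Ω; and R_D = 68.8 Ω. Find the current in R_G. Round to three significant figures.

Conductances: ΣG = 1/11.4 + 1/1.73 + 1/7.18 + 1/68.8 = 0.8196 (1/Ω).
By the current-divider rule, I = I_total · G_k/ΣG = 5.10 × 0.1070 = 0.5459 A.

I ≈ 0.546 A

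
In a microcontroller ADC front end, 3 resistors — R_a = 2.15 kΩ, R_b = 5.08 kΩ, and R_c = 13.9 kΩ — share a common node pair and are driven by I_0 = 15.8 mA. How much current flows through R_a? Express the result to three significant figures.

I ≈ 10.0 mA

Conductances: ΣG = 1/2.15 + 1/5.08 + 1/13.9 = 0.7339 (1/kΩ).
R_a takes the fraction G_k/ΣG = 0.4651/0.7339 = 0.6338, so I = 15.8 × 0.6338 = 10.01 mA.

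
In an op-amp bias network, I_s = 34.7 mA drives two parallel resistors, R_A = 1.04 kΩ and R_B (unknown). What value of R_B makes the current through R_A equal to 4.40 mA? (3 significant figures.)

R_B ≈ 0.151 kΩ

The fraction through R_A equals R_B/(R_A+R_B).
With f = 0.1268, R_B = R_A · f/(1−f) = 1.04 × 0.1452 = 0.1510 kΩ.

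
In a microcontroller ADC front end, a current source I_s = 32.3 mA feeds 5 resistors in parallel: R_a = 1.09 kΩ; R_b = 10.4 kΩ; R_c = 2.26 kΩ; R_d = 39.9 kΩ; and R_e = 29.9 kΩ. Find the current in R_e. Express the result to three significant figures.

I ≈ 0.713 mA

ΣG = 1/1.09 + 1/10.4 + 1/2.26 + 1/39.9 + 1/29.9 = 1.515.
By the current-divider rule, I = I_s · G_k/ΣG = 32.3 × 0.02208 = 0.7133 mA.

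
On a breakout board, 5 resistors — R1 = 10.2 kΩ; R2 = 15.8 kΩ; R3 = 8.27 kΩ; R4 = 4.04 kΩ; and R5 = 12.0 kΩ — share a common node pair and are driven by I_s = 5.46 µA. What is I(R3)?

ΣG = 1/10.2 + 1/15.8 + 1/8.27 + 1/4.04 + 1/12.0 = 0.6131.
R3 takes the fraction G_k/ΣG = 0.1209/0.6131 = 0.1972, so I = 5.46 × 0.1972 = 1.077 µA.

I ≈ 1.08 µA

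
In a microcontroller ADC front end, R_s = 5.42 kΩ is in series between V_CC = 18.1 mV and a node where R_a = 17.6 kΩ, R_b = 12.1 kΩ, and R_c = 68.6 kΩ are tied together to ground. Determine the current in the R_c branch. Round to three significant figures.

Combine the parallel branches: R_p = (1/17.6 + 1/12.1 + 1/68.6)⁻¹ = 6.492 kΩ.
V_A by voltage divider: V_A = 18.1 × 6.492/(5.42 + 6.492) = 9.864 mV.
I(R_c) = V_A / R_c = 9.864/68.6 = 0.1438 µA.

I ≈ 0.144 µA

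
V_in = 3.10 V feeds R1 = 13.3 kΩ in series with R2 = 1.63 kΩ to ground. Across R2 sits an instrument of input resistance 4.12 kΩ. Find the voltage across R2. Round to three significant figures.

The load sits in parallel with R2, giving an effective lower resistance R2' = R2·R_L/(R2+R_L) = 1.168 kΩ.
Voltage divider with the loaded lower leg: V_out = 3.10 × 1.168/(13.3 + 1.168) = 3.10 × 0.08073 = 0.2502 V.

V_out ≈ 0.250 V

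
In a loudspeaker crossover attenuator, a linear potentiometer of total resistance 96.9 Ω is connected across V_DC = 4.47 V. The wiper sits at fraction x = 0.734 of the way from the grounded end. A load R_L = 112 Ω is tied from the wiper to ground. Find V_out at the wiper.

V_out ≈ 2.81 V

Split the track: R_lower = x·R_p = 71.12 Ω, R_upper = (1−x)·R_p = 25.78 Ω.
Lower segment in parallel with the load: 71.12 ‖ 112 = 43.50 Ω.
Loaded-divider output: V_out = 4.47 × 0.6279 = 2.807 V.
(Unloaded: V_out = x·V_DC = 3.28 V.)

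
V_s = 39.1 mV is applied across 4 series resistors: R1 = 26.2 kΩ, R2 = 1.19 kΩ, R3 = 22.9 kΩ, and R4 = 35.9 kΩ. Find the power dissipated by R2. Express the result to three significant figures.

P ≈ 0.245 nW

ΣR = 86.19 kΩ → I = 39.1/86.19 = 0.4536 µA.
V(R2) = I·R = 0.5398 mV; P = V·I = 0.5398 × 0.4536 = 0.2449 nW.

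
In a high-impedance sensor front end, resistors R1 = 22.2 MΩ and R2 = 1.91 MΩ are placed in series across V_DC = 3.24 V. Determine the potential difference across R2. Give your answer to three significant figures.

ΣR = 22.2 + 1.91 = 24.11 MΩ.
By the voltage-divider rule, V = 3.24 × 1.910/24.11 = 0.2567 V.

V ≈ 0.257 V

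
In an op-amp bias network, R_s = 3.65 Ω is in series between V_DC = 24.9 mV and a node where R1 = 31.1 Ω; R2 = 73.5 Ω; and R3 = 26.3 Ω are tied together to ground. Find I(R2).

Parallel bank: R_p = 1/(1/31.1 + 1/73.5 + 1/26.3) = 11.94 Ω.
V_A = 24.9 × 11.94/15.59 = 19.07 mV.
Branch current I = V_A/R2 = 19.07/73.5 = 0.2594 mA.

I ≈ 0.259 mA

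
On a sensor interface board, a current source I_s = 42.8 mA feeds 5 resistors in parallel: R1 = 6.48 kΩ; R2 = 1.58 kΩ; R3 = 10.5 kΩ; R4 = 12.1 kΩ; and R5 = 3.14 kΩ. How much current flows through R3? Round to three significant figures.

I ≈ 3.18 mA

ΣG = 1/6.48 + 1/1.58 + 1/10.5 + 1/12.1 + 1/3.14 = 1.284.
By the current-divider rule, I = I_s · G_k/ΣG = 42.8 × 0.07420 = 3.176 mA.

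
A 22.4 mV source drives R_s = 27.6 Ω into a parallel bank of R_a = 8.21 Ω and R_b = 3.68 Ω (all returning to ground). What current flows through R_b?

I ≈ 0.513 mA

Parallel bank: R_p = 1/(1/8.21 + 1/3.68) = 2.541 Ω.
Node voltage V_A = V_supply · R_p/(R_s + R_p) = 22.4 × 0.08430 = 1.888 mV.
I(R_b) = V_A / R_b = 1.888/3.68 = 0.5132 mA.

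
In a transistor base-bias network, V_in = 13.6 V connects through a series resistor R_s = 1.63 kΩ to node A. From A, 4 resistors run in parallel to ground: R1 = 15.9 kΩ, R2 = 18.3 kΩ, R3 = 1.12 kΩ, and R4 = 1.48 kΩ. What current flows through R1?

I ≈ 0.228 mA

Parallel bank: R_p = 1/(1/15.9 + 1/18.3 + 1/1.12 + 1/1.48) = 0.5931 kΩ.
V_A by voltage divider: V_A = 13.6 × 0.5931/(1.63 + 0.5931) = 3.628 V.
I(R1) = V_A / R1 = 3.628/15.9 = 0.2282 mA.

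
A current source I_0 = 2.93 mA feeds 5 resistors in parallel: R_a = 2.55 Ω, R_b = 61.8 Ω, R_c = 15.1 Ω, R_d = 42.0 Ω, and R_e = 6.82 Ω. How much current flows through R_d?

Conductances: ΣG = 1/2.55 + 1/61.8 + 1/15.1 + 1/42.0 + 1/6.82 = 0.6450 (1/Ω).
By the current-divider rule, I = I_0 · G_k/ΣG = 2.93 × 0.03691 = 0.1082 mA.

I ≈ 0.108 mA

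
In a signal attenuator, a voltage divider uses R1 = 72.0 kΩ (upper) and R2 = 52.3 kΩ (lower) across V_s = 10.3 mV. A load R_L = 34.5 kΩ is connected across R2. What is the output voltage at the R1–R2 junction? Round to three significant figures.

V_out ≈ 2.31 mV

First combine the lower leg with the load: R2 ‖ R_L = 20.79 kΩ.
Then V_out = V_s · R2'/(R1 + R2') = 10.3 × 20.79/92.79 = 2.308 mV.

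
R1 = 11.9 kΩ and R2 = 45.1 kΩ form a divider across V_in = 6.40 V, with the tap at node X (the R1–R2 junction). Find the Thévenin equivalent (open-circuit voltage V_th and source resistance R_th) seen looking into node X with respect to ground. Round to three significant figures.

V_th is the unloaded tap voltage: V_in · R2/(R1+R2) = 6.40 × 0.7912 = 5.064 V.
Zeroing V_in shorts the top of R1 to ground, so R_th = R1 ‖ R2 = 9.416 kΩ.

V_th ≈ 5.06 V, R_th ≈ 9.42 kΩ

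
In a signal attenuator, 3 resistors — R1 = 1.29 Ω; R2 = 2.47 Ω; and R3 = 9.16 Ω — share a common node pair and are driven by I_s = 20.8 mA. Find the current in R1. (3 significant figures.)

Total conductance ΣG = 1/1.29 + 1/2.47 + 1/9.16 = 1.289 (units of 1/Ω).
Current divider: I(R1) = I_s · G_k/ΣG = 20.8 × (0.7752/1.289) = 20.8 × 0.6013 = 12.51 mA.

I ≈ 12.5 mA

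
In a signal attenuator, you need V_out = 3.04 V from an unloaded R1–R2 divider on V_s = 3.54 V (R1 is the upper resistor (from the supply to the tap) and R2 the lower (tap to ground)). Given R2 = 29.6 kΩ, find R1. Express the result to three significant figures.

R1 ≈ 4.87 kΩ

The divider ratio is R2/(R1+R2) = 3.04/3.54 = 0.8588.
Rearranging, R1 = R2·(1−k)/k = 29.6 × 0.1645 = 4.868 kΩ.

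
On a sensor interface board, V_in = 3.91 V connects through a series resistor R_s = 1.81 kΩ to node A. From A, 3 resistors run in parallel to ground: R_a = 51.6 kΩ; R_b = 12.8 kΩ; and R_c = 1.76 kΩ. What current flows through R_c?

I ≈ 1.01 mA

Equivalent of the parallel group: R_p = 1.502 kΩ.
V_A by voltage divider: V_A = 3.91 × 1.502/(1.81 + 1.502) = 1.773 V.
Branch current I = V_A/R_c = 1.773/1.76 = 1.008 mA.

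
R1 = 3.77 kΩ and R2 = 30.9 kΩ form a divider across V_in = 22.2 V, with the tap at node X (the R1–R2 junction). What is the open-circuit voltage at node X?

V_th is the unloaded tap voltage: V_in · R2/(R1+R2) = 22.2 × 0.8913 = 19.79 V.

V_th ≈ 19.8 V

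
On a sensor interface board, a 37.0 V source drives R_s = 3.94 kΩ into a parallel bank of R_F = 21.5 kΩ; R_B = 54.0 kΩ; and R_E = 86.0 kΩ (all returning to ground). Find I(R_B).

I ≈ 0.526 mA

Parallel bank: R_p = 1/(1/21.5 + 1/54.0 + 1/86.0) = 13.04 kΩ.
V_A = 37.0 × 13.04/16.98 = 28.42 V.
I(R_B) = V_A / R_B = 28.42/54.0 = 0.5262 mA.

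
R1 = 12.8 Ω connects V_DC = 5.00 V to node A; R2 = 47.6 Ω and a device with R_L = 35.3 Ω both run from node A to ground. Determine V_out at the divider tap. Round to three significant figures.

First combine the lower leg with the load: R2 ‖ R_L = 20.27 Ω.
Voltage divider with the loaded lower leg: V_out = 5.00 × 20.27/(12.8 + 20.27) = 5.00 × 0.6129 = 3.065 V.

V_out ≈ 3.06 V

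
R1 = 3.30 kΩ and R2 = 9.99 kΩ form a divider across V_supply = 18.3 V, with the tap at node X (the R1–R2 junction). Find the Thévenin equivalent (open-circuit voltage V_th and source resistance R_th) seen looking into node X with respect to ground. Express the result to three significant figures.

Open-circuit (no load on X): V_th = V_supply · R2/(R1 + R2) = 18.3 × 9.99/(3.300 + 9.99) = 13.76 V.
Zeroing V_supply shorts the top of R1 to ground, so R_th = R1 ‖ R2 = 2.481 kΩ.

V_th ≈ 13.8 V, R_th ≈ 2.48 kΩ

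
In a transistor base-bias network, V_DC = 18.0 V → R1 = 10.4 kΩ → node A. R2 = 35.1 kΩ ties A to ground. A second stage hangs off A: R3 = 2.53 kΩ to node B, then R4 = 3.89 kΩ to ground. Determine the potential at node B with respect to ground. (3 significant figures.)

Looking into the second stage from A: R3 + R4 = 6.420 kΩ appears in parallel with R2.
R2 ‖ (R3+R4) = 5.427 kΩ.
So V_A = 18.0 × 0.3429 = 6.172 V.
V_B = V_A × 0.6059 = 3.740 V.

V_B ≈ 3.74 V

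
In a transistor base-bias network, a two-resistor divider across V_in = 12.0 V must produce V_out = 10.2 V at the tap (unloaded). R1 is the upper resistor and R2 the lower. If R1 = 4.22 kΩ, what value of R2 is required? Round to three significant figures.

V_out/V_in = R2/(R1+R2) = 0.8500.
So R2 = R1 · V_out/(V_in − V_out) = 4.22 × 10.2/(12.0 − 10.2) = 4.22 × 5.667 = 23.91 kΩ.

R2 ≈ 23.9 kΩ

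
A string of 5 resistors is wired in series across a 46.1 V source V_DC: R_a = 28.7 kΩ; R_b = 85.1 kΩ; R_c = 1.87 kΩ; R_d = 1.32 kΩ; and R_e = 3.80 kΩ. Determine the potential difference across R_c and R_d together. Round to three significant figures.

V ≈ 1.22 V

ΣR = 28.7 + 85.1 + 1.87 + 1.32 + 3.80 = 120.8 kΩ.
R_{R_c..R_d} = 1.87 + 1.32 = 3.190 kΩ.
By the voltage-divider rule, V = 46.1 × 3.190/120.8 = 1.217 V.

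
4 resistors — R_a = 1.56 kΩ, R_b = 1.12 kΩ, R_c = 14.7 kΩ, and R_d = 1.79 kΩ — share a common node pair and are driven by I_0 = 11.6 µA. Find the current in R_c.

I ≈ 0.365 µA

Conductances: ΣG = 1/1.56 + 1/1.12 + 1/14.7 + 1/1.79 = 2.161 (1/kΩ).
Current divider: I(R_c) = I_0 · G_k/ΣG = 11.6 × (0.06803/2.161) = 11.6 × 0.03149 = 0.3652 µA.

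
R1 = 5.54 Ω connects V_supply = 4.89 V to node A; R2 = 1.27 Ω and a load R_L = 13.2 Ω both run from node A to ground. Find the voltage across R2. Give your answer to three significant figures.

V_out ≈ 0.846 V

R2 ‖ R_L = (1.27 × 13.2)/(1.27 + 13.2) = 1.159 Ω.
Now apply the divider: V_out = 4.89 × 0.1730 = 0.8457 V.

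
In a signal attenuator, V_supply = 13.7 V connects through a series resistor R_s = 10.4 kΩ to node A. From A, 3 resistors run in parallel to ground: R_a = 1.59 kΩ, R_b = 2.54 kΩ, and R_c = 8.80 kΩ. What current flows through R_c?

Parallel bank: R_p = 1/(1/1.59 + 1/2.54 + 1/8.80) = 0.8801 kΩ.
V_A by voltage divider: V_A = 13.7 × 0.8801/(10.4 + 0.8801) = 1.069 V.
I(R_c) = V_A / R_c = 1.069/8.80 = 0.1215 mA.

I ≈ 0.121 mA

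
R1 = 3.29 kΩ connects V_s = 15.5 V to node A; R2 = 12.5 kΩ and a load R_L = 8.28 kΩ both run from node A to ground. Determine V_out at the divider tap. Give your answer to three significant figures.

R2 ‖ R_L = (12.5 × 8.28)/(12.5 + 8.28) = 4.981 kΩ.
Then V_out = V_s · R2'/(R1 + R2') = 15.5 × 4.981/8.271 = 9.334 V.
(Unloaded it would be 12.3 V; the load pulls it down.)

V_out ≈ 9.33 V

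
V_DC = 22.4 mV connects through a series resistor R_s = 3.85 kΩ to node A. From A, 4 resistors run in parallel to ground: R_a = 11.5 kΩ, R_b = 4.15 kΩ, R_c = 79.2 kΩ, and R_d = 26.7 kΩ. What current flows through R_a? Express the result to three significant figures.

I ≈ 0.793 µA

Equivalent of the parallel group: R_p = 2.646 kΩ.
V_A by voltage divider: V_A = 22.4 × 2.646/(3.85 + 2.646) = 9.123 mV.
I(R_a) = V_A / R_a = 9.123/11.5 = 0.7933 µA.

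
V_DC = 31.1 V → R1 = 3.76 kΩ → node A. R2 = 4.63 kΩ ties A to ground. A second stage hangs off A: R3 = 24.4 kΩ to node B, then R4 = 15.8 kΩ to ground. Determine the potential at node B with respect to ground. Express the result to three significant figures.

V_B ≈ 6.41 V

The second stage (R3 + R4 = 40.20 kΩ) loads node A in parallel with R2.
R2 ‖ (R3+R4) = 4.152 kΩ.
V_A = 31.1 × 4.152/(3.76 + 4.152) = 16.32 V.
V_B = V_A × 0.3930 = 6.414 V.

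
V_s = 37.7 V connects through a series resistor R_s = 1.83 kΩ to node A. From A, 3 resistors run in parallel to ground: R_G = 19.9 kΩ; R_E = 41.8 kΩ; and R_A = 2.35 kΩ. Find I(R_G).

Equivalent of the parallel group: R_p = 2.001 kΩ.
Node voltage V_A = V_s · R_p/(R_s + R_p) = 37.7 × 0.5223 = 19.69 V.
Branch current I = V_A/R_G = 19.69/19.9 = 0.9896 mA.

I ≈ 0.990 mA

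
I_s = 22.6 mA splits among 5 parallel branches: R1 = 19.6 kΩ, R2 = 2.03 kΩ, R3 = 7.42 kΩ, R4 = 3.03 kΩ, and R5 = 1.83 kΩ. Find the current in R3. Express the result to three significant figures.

I ≈ 1.96 mA

Total conductance ΣG = 1/19.6 + 1/2.03 + 1/7.42 + 1/3.03 + 1/1.83 = 1.555 (units of 1/kΩ).
R3 takes the fraction G_k/ΣG = 0.1348/1.555 = 0.08668, so I = 22.6 × 0.08668 = 1.959 mA.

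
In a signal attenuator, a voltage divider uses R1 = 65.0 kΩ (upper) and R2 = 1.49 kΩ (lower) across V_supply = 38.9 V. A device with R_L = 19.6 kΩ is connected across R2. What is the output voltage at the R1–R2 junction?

The load sits in parallel with R2, giving an effective lower resistance R2' = R2·R_L/(R2+R_L) = 1.385 kΩ.
Voltage divider with the loaded lower leg: V_out = 38.9 × 1.385/(65.0 + 1.385) = 38.9 × 0.02086 = 0.8114 V.

V_out ≈ 0.811 V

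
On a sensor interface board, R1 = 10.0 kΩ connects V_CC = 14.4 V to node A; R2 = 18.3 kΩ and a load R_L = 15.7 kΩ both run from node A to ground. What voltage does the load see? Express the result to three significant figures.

The load sits in parallel with R2, giving an effective lower resistance R2' = R2·R_L/(R2+R_L) = 8.450 kΩ.
Voltage divider with the loaded lower leg: V_out = 14.4 × 8.450/(10.0 + 8.450) = 14.4 × 0.4580 = 6.595 V.
(Unloaded it would be 9.31 V; the load pulls it down.)

V_out ≈ 6.60 V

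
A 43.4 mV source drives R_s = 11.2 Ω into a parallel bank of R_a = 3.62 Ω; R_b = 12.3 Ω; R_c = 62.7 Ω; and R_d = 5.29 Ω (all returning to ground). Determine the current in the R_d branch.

I ≈ 1.12 mA

Equivalent of the parallel group: R_p = 1.778 Ω.
Node voltage V_A = V_CC · R_p/(R_s + R_p) = 43.4 × 0.1370 = 5.945 mV.
I(R_d) = V_A / R_d = 5.945/5.29 = 1.124 mA.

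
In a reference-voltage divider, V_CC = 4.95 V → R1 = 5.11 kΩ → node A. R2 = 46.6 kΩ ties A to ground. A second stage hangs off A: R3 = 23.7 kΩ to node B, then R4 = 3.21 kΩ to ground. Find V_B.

V_B ≈ 0.454 V

Looking into the second stage from A: R3 + R4 = 26.91 kΩ appears in parallel with R2.
Effective lower resistance at A: R2 ‖ 26.91 = 17.06 kΩ.
First divider: V_A = V_CC · 17.06/(5.11 + 17.06) = 3.809 V.
V_B = V_A × 0.1193 = 0.4544 V.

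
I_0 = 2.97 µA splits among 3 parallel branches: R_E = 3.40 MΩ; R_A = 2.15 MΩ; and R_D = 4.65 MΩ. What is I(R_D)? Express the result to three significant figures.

Conductances: ΣG = 1/3.40 + 1/2.15 + 1/4.65 = 0.9743 (1/MΩ).
By the current-divider rule, I = I_0 · G_k/ΣG = 2.97 × 0.2207 = 0.6556 µA.

I ≈ 0.656 µA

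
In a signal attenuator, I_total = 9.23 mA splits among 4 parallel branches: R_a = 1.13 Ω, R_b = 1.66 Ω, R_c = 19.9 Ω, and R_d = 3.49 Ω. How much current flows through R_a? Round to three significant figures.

I ≈ 4.48 mA

Total conductance ΣG = 1/1.13 + 1/1.66 + 1/19.9 + 1/3.49 = 1.824 (units of 1/Ω).
R_a takes the fraction G_k/ΣG = 0.8850/1.824 = 0.4851, so I = 9.23 × 0.4851 = 4.478 mA.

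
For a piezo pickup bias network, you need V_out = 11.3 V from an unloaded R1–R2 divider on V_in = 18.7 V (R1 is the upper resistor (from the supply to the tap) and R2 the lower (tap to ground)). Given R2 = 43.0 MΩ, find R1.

R1 ≈ 28.2 MΩ

The divider ratio is R2/(R1+R2) = 11.3/18.7 = 0.6043.
So R1 = R2 · (V_in/V_out − 1) = 43.0 × (18.7/11.3 − 1) = 43.0 × 0.6549 = 28.16 MΩ.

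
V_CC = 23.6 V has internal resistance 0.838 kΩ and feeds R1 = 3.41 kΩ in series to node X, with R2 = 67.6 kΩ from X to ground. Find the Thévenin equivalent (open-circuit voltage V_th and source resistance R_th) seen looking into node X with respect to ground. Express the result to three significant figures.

V_th ≈ 22.2 V, R_th ≈ 4.00 kΩ

R1' = 0.838 + 3.41 = 4.248 kΩ (source resistance + R1).
V_th is the unloaded tap voltage: V_CC · R2/(R1'+R2) = 23.6 × 0.9409 = 22.20 V.
Looking into X with the source shorted: R_th = R1'·R2/(R1'+R2) = 4.248 × 67.6/71.85 = 3.997 kΩ.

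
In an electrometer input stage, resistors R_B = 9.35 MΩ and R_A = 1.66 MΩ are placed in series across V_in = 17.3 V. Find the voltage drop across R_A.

ΣR = 9.35 + 1.66 = 11.01 MΩ.
Voltage divider: V = V_in · (1.660 / 11.01) = 17.3 × 0.1508 = 2.608 V.

V ≈ 2.61 V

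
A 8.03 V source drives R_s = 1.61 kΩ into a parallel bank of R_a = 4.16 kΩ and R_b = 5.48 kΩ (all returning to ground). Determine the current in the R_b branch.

Parallel bank: R_p = 1/(1/4.16 + 1/5.48) = 2.365 kΩ.
Node voltage V_A = V_s · R_p/(R_s + R_p) = 8.03 × 0.5949 = 4.777 V.
I(R_b) = V_A / R_b = 4.777/5.48 = 0.8718 mA.

I ≈ 0.872 mA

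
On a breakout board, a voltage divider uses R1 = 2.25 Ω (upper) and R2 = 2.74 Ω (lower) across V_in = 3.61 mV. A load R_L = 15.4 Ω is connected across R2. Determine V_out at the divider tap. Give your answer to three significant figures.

V_out ≈ 1.84 mV

The load sits in parallel with R2, giving an effective lower resistance R2' = R2·R_L/(R2+R_L) = 2.326 Ω.
Voltage divider with the loaded lower leg: V_out = 3.61 × 2.326/(2.25 + 2.326) = 3.61 × 0.5083 = 1.835 mV.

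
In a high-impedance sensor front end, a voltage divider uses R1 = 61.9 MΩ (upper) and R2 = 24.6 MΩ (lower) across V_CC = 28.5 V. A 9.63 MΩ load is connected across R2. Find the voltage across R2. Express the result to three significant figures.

The load sits in parallel with R2, giving an effective lower resistance R2' = R2·R_L/(R2+R_L) = 6.921 MΩ.
Then V_out = V_CC · R2'/(R1 + R2') = 28.5 × 6.921/68.82 = 2.866 V.

V_out ≈ 2.87 V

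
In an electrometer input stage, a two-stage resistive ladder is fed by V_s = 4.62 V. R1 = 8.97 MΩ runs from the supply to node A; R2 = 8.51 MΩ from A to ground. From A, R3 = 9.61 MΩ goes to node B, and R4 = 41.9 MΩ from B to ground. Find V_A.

Looking into the second stage from A: R3 + R4 = 51.51 MΩ appears in parallel with R2.
Effective lower resistance at A: R2 ‖ 51.51 = 7.303 MΩ.
So V_A = 4.62 × 0.4488 = 2.073 V.

V_A ≈ 2.07 V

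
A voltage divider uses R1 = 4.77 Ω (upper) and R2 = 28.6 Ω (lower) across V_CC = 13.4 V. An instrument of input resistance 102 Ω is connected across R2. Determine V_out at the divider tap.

V_out ≈ 11.0 V

R2 ‖ R_L = (28.6 × 102)/(28.6 + 102) = 22.34 Ω.
Voltage divider with the loaded lower leg: V_out = 13.4 × 22.34/(4.77 + 22.34) = 13.4 × 0.8240 = 11.04 V.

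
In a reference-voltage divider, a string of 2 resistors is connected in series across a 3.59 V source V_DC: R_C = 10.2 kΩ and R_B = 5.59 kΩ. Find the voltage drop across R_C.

V ≈ 2.32 V

Series total: ΣR = 10.2 + 5.59 = 15.79 kΩ.
V = V_DC · R/ΣR = 3.59 × 0.6460 = 2.319 V.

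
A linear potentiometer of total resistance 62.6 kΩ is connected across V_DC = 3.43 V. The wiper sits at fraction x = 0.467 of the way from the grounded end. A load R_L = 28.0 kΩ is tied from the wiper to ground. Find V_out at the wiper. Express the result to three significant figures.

V_out ≈ 1.03 V

The pot divides into 33.37 kΩ above the wiper and 29.23 kΩ below.
(x·R_p) ‖ R_L = 14.30 kΩ.
Then V_out = V_DC · 14.30/(33.37 + 14.30) = 1.029 V.
(Unloaded: V_out = x·V_DC = 1.60 V.)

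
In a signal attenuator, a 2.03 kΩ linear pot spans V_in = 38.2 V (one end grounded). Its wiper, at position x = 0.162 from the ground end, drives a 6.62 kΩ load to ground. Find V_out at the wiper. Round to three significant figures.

V_out ≈ 5.94 V

Lower segment x·R_p = 0.3289 kΩ; upper segment (1−x)·R_p = 1.701 kΩ.
Lower segment in parallel with the load: 0.3289 ‖ 6.62 = 0.3133 kΩ.
Loaded-divider output: V_out = 38.2 × 0.1555 = 5.941 V.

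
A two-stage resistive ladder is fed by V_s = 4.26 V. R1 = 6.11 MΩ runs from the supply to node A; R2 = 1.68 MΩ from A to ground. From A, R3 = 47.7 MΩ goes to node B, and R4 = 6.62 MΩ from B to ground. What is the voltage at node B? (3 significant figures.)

Looking into the second stage from A: R3 + R4 = 54.32 MΩ appears in parallel with R2.
R2 ‖ (R3+R4) = 1.630 MΩ.
So V_A = 4.26 × 0.2106 = 0.8970 V.
Stage 2 is unloaded, so V_B = V_A · R4/(R3+R4) = 0.8970 × 6.62/54.32 = 0.1093 V.

V_B ≈ 0.109 V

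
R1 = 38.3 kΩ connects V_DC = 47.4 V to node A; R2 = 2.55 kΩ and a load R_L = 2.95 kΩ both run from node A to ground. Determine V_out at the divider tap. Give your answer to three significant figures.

R2 ‖ R_L = (2.55 × 2.95)/(2.55 + 2.95) = 1.368 kΩ.
Then V_out = V_DC · R2'/(R1 + R2') = 47.4 × 1.368/39.67 = 1.634 V.
(Unloaded it would be 2.96 V; the load pulls it down.)

V_out ≈ 1.63 V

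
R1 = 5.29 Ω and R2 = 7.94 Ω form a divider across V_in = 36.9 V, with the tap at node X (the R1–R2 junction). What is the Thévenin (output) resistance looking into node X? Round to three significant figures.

R_th ≈ 3.17 Ω

Looking into X with the source shorted: R_th = R1·R2/(R1+R2) = 5.290 × 7.94/13.23 = 3.175 Ω.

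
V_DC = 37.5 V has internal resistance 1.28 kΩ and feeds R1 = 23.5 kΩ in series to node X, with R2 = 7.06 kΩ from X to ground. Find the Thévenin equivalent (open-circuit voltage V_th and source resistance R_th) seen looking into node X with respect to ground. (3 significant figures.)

R1' = 1.28 + 23.5 = 24.78 kΩ (source resistance + R1).
With X open, the divider is unloaded: V_th = 37.5 × 7.06/31.84 = 8.315 V.
Looking into X with the source shorted: R_th = R1'·R2/(R1'+R2) = 24.78 × 7.06/31.84 = 5.495 kΩ.

V_th ≈ 8.32 V, R_th ≈ 5.49 kΩ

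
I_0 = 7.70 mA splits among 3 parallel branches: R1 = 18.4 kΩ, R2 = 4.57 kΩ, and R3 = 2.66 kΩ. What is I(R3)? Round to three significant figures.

I ≈ 4.46 mA

ΣG = 1/18.4 + 1/4.57 + 1/2.66 = 0.6491.
R3 takes the fraction G_k/ΣG = 0.3759/0.6491 = 0.5792, so I = 7.70 × 0.5792 = 4.460 mA.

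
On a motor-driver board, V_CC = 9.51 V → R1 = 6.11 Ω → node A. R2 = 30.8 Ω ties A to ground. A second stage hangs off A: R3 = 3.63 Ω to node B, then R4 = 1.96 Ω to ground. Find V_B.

V_B ≈ 1.46 V

Looking into the second stage from A: R3 + R4 = 5.590 Ω appears in parallel with R2.
Effective lower resistance at A: R2 ‖ 5.590 = 4.731 Ω.
V_A = 9.51 × 4.731/(6.11 + 4.731) = 4.150 V.
V_B = V_A × 0.3506 = 1.455 V.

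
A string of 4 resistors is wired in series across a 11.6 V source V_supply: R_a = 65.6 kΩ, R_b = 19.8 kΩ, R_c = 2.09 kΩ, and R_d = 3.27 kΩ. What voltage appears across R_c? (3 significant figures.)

Series total: ΣR = 65.6 + 19.8 + 2.09 + 3.27 = 90.76 kΩ.
V = V_supply · R/ΣR = 11.6 × 0.02303 = 0.2671 V.

V ≈ 0.267 V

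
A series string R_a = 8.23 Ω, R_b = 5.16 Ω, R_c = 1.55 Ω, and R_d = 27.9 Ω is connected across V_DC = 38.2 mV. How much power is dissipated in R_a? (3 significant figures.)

P ≈ 6.54 µW

Series current I = V_DC/ΣR = 38.2/42.84 = 0.8917 mA.
P = I²R = 0.7951 × 8.23 = 6.544 µW.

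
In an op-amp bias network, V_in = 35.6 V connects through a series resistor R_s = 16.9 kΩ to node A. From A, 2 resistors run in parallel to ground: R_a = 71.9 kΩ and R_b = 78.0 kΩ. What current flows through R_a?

I ≈ 0.341 mA

Equivalent of the parallel group: R_p = 37.41 kΩ.
V_A by voltage divider: V_A = 35.6 × 37.41/(16.9 + 37.41) = 24.52 V.
I(R_a) = V_A / R_a = 24.52/71.9 = 0.3411 mA.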